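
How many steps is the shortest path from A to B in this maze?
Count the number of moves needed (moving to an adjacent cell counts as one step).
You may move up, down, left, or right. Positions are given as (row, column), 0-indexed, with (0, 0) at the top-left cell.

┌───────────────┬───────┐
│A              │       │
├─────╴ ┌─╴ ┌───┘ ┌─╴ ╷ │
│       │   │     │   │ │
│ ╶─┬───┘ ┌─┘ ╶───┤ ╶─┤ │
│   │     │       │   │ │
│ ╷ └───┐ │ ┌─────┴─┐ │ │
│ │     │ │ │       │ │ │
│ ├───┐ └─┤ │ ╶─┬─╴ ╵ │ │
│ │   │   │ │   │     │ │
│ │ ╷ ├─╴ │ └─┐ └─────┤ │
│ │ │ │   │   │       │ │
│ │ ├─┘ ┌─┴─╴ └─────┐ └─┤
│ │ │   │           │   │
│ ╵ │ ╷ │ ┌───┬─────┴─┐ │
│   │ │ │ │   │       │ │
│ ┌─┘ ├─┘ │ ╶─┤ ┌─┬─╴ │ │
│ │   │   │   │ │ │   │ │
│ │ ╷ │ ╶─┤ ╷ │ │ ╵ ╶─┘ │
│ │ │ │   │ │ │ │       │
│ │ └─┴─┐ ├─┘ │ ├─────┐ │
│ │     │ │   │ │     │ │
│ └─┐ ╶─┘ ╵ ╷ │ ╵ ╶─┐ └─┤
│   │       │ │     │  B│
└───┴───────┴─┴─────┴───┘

Using BFS to find shortest path:
Start: (0, 0), End: (11, 11)
Path found:
(0,0) → (0,1) → (0,2) → (0,3) → (1,3) → (1,2) → (1,1) → (1,0) → (2,0) → (2,1) → (3,1) → (3,2) → (3,3) → (4,3) → (4,4) → (5,4) → (5,3) → (6,3) → (6,2) → (7,2) → (8,2) → (8,1) → (9,1) → (10,1) → (10,2) → (11,2) → (11,3) → (11,4) → (10,4) → (9,4) → (9,3) → (8,3) → (8,4) → (7,4) → (6,4) → (6,5) → (6,6) → (5,6) → (5,5) → (4,5) → (3,5) → (2,5) → (2,6) → (1,6) → (1,7) → (1,8) → (0,8) → (0,9) → (0,10) → (1,10) → (1,9) → (2,9) → (2,10) → (3,10) → (4,10) → (4,9) → (3,9) → (3,8) → (3,7) → (3,6) → (4,6) → (4,7) → (5,7) → (5,8) → (5,9) → (5,10) → (6,10) → (6,11) → (7,11) → (8,11) → (9,11) → (9,10) → (9,9) → (8,9) → (8,10) → (7,10) → (7,9) → (7,8) → (7,7) → (8,7) → (9,7) → (10,7) → (11,7) → (11,8) → (10,8) → (10,9) → (10,10) → (11,10) → (11,11)
Number of steps: 88

Solution:

┌───────────────┬───────┐
│A → → ↓        │↱ → ↓  │
├─────╴ ┌─╴ ┌───┘ ┌─╴ ╷ │
│↓ ← ← ↲│   │↱ → ↑│↓ ↲│ │
│ ╶─┬───┘ ┌─┘ ╶───┤ ╶─┤ │
│↳ ↓│     │↱ ↑    │↳ ↓│ │
│ ╷ └───┐ │ ┌─────┴─┐ │ │
│ │↳ → ↓│ │↑│↓ ← ← ↰│↓│ │
│ ├───┐ └─┤ │ ╶─┬─╴ ╵ │ │
│ │   │↳ ↓│↑│↳ ↓│  ↑ ↲│ │
│ │ ╷ ├─╴ │ └─┐ └─────┤ │
│ │ │ │↓ ↲│↑ ↰│↳ → → ↓│ │
│ │ ├─┘ ┌─┴─╴ └─────┐ └─┤
│ │ │↓ ↲│↱ → ↑      │↳ ↓│
│ ╵ │ ╷ │ ┌───┬─────┴─┐ │
│   │↓│ │↑│   │↓ ← ← ↰│↓│
│ ┌─┘ ├─┘ │ ╶─┤ ┌─┬─╴ │ │
│ │↓ ↲│↱ ↑│   │↓│ │↱ ↑│↓│
│ │ ╷ │ ╶─┤ ╷ │ │ ╵ ╶─┘ │
│ │↓│ │↑ ↰│ │ │↓│  ↑ ← ↲│
│ │ └─┴─┐ ├─┘ │ ├─────┐ │
│ │↳ ↓  │↑│   │↓│↱ → ↓│ │
│ └─┐ ╶─┘ ╵ ╷ │ ╵ ╶─┐ └─┤
│   │↳ → ↑  │ │↳ ↑  │↳ B│
└───┴───────┴─┴─────┴───┘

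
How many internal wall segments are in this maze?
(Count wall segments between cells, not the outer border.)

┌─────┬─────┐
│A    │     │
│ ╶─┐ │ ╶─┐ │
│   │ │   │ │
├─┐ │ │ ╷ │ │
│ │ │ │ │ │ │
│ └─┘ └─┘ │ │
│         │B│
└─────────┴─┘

Counting internal wall segments:
Total internal walls: 15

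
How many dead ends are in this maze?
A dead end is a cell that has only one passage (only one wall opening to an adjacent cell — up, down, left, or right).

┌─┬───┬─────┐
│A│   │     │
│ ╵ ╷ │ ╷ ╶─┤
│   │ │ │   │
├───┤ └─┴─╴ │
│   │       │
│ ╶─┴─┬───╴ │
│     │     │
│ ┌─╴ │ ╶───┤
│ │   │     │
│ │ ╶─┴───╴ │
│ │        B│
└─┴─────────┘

Checking each cell for number of passages:

Dead ends found at positions:
  (0, 0)
  (0, 5)
  (1, 3)
  (2, 1)
  (5, 0)
Total dead ends: 5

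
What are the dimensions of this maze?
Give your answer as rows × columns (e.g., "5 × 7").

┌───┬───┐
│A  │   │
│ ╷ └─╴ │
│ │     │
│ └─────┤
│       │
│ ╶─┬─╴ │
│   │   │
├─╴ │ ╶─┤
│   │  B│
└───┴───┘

Counting the maze dimensions:
Rows (vertical): 5
Columns (horizontal): 4
Dimensions: 5 × 4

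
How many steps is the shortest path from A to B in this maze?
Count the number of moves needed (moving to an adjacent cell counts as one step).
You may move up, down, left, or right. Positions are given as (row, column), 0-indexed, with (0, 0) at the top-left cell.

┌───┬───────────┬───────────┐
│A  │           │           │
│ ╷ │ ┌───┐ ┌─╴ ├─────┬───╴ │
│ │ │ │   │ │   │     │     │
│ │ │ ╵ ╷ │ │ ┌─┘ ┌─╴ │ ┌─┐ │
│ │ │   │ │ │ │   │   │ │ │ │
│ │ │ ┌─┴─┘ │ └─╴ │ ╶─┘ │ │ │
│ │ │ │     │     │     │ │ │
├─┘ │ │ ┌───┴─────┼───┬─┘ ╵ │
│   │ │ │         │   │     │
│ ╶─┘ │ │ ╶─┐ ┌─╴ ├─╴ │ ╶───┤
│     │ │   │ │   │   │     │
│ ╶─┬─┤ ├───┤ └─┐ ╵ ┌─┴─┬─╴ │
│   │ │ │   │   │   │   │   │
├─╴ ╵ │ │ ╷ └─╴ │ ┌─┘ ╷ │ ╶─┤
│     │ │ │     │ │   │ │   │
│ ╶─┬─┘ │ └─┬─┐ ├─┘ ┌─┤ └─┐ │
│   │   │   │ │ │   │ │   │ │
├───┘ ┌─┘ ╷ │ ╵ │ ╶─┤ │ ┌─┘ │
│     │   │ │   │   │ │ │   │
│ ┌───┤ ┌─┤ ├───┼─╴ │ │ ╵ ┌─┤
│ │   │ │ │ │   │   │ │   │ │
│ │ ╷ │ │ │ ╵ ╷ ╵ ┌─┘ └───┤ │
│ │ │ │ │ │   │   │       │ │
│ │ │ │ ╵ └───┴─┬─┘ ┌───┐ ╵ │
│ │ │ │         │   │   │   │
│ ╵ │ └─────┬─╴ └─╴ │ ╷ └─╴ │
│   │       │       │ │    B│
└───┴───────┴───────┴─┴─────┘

Using BFS to find shortest path:
Start: (0, 0), End: (13, 13)
Path found:
(0,0) → (0,1) → (1,1) → (2,1) → (3,1) → (4,1) → (4,0) → (5,0) → (5,1) → (5,2) → (4,2) → (3,2) → (2,2) → (1,2) → (0,2) → (0,3) → (0,4) → (0,5) → (0,6) → (0,7) → (1,7) → (1,6) → (2,6) → (3,6) → (3,7) → (3,8) → (2,8) → (1,8) → (1,9) → (1,10) → (2,10) → (2,9) → (3,9) → (3,10) → (3,11) → (2,11) → (1,11) → (1,12) → (1,13) → (2,13) → (3,13) → (4,13) → (4,12) → (4,11) → (5,11) → (5,12) → (5,13) → (6,13) → (6,12) → (7,12) → (7,13) → (8,13) → (9,13) → (9,12) → (10,12) → (10,11) → (9,11) → (8,11) → (7,11) → (6,11) → (6,10) → (7,10) → (7,9) → (8,9) → (8,8) → (9,8) → (9,9) → (10,9) → (10,8) → (11,8) → (11,7) → (10,7) → (10,6) → (11,6) → (11,5) → (10,5) → (9,5) → (8,5) → (8,4) → (9,4) → (9,3) → (10,3) → (11,3) → (12,3) → (12,4) → (12,5) → (12,6) → (12,7) → (13,7) → (13,8) → (13,9) → (12,9) → (11,9) → (11,10) → (11,11) → (11,12) → (12,12) → (12,13) → (13,13)
Number of steps: 98

Solution:

┌───┬───────────┬───────────┐
│A ↓│↱ → → → → ↓│           │
│ ╷ │ ┌───┐ ┌─╴ ├─────┬───╴ │
│ │↓│↑│   │ │↓ ↲│↱ → ↓│↱ → ↓│
│ │ │ ╵ ╷ │ │ ┌─┘ ┌─╴ │ ┌─┐ │
│ │↓│↑  │ │ │↓│  ↑│↓ ↲│↑│ │↓│
│ │ │ ┌─┴─┘ │ └─╴ │ ╶─┘ │ │ │
│ │↓│↑│     │↳ → ↑│↳ → ↑│ │↓│
├─┘ │ │ ┌───┴─────┼───┬─┘ ╵ │
│↓ ↲│↑│ │         │   │↓ ← ↲│
│ ╶─┘ │ │ ╶─┐ ┌─╴ ├─╴ │ ╶───┤
│↳ → ↑│ │   │ │   │   │↳ → ↓│
│ ╶─┬─┤ ├───┤ └─┐ ╵ ┌─┴─┬─╴ │
│   │ │ │   │   │   │↓ ↰│↓ ↲│
├─╴ ╵ │ │ ╷ └─╴ │ ┌─┘ ╷ │ ╶─┤
│     │ │ │     │ │↓ ↲│↑│↳ ↓│
│ ╶─┬─┘ │ └─┬─┐ ├─┘ ┌─┤ └─┐ │
│   │   │↓ ↰│ │ │↓ ↲│ │↑  │↓│
├───┘ ┌─┘ ╷ │ ╵ │ ╶─┤ │ ┌─┘ │
│     │↓ ↲│↑│   │↳ ↓│ │↑│↓ ↲│
│ ┌───┤ ┌─┤ ├───┼─╴ │ │ ╵ ┌─┤
│ │   │↓│ │↑│↓ ↰│↓ ↲│ │↑ ↲│ │
│ │ ╷ │ │ │ ╵ ╷ ╵ ┌─┘ └───┤ │
│ │ │ │↓│ │↑ ↲│↑ ↲│↱ → → ↓│ │
│ │ │ │ ╵ └───┴─┬─┘ ┌───┐ ╵ │
│ │ │ │↳ → → → ↓│  ↑│   │↳ ↓│
│ ╵ │ └─────┬─╴ └─╴ │ ╷ └─╴ │
│   │       │  ↳ → ↑│ │    B│
└───┴───────┴───────┴─┴─────┘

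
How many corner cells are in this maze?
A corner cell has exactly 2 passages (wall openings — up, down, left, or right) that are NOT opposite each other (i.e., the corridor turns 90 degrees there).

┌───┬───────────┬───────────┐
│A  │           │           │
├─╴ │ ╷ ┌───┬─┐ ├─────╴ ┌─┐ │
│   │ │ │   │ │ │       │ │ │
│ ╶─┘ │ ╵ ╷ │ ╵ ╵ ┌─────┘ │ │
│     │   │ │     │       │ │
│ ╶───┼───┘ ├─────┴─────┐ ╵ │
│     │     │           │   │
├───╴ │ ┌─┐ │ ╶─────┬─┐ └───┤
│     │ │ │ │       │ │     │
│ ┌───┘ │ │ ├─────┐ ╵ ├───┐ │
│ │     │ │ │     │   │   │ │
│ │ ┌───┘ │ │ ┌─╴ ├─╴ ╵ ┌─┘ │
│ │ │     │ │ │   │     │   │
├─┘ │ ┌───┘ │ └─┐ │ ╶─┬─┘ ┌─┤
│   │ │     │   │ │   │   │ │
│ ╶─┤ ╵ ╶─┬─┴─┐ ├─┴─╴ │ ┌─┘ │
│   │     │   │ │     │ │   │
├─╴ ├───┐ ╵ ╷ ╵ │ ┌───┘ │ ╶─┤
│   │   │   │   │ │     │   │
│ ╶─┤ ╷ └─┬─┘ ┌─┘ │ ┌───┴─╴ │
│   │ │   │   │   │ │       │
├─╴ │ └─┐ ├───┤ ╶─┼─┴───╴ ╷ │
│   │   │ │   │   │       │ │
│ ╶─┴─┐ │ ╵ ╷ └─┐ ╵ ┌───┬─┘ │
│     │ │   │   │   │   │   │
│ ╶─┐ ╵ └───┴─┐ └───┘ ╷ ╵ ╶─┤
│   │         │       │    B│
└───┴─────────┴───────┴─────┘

Counting corner cells (2 non-opposite passages):
Total corners: 104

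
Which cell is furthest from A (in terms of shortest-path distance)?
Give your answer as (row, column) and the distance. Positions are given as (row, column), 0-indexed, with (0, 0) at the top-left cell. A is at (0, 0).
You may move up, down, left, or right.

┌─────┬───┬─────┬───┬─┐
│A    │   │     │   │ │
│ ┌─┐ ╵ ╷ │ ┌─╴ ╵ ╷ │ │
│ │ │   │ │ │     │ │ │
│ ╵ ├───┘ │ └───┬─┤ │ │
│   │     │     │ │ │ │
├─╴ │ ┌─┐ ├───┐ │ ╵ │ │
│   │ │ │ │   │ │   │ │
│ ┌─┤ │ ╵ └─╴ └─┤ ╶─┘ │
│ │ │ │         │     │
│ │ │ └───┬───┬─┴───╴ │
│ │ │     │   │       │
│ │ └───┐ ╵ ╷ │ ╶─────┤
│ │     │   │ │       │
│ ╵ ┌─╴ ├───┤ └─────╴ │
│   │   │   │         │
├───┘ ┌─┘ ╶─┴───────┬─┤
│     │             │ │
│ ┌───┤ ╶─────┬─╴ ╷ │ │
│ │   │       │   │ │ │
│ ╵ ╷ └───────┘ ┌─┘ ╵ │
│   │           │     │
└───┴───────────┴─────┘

Computing BFS distances from A to all cells:
Furthest cell: (3, 7)
Distance: 52 steps

Path from A to the furthest cell:

┌─────┬───┬─────┬───┬─┐
│A → ↓│↱ ↓│↓ ← ↰│↓ ↰│ │
│ ┌─┐ ╵ ╷ │ ┌─╴ ╵ ╷ │ │
│ │ │↳ ↑│↓│↓│  ↑ ↲│↑│ │
│ ╵ ├───┘ │ └───┬─┤ │ │
│   │↓ ← ↲│↳ → ↓│ │↑│ │
├─╴ │ ┌─┐ ├───┐ │ ╵ │ │
│   │↓│ │ │   │B│↱ ↑│ │
│ ┌─┤ │ ╵ └─╴ └─┤ ╶─┘ │
│ │ │↓│         │↑ ← ↰│
│ │ │ └───┬───┬─┴───╴ │
│ │ │↳ → ↓│↱ ↓│↱ → → ↑│
│ │ └───┐ ╵ ╷ │ ╶─────┤
│ │     │↳ ↑│↓│↑ ← ← ↰│
│ ╵ ┌─╴ ├───┤ └─────╴ │
│   │   │   │↳ → → → ↑│
├───┘ ┌─┘ ╶─┴───────┬─┤
│     │             │ │
│ ┌───┤ ╶─────┬─╴ ╷ │ │
│ │   │       │   │ │ │
│ ╵ ╷ └───────┘ ┌─┘ ╵ │
│   │           │     │
└───┴───────────┴─────┘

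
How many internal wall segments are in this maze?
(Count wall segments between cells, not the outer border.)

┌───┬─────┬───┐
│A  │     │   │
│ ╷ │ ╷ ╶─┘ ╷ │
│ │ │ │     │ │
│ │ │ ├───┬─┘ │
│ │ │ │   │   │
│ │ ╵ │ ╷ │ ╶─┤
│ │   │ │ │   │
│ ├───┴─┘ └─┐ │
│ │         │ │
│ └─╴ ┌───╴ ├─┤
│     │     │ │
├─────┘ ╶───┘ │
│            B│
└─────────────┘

Counting internal wall segments:
Total internal walls: 36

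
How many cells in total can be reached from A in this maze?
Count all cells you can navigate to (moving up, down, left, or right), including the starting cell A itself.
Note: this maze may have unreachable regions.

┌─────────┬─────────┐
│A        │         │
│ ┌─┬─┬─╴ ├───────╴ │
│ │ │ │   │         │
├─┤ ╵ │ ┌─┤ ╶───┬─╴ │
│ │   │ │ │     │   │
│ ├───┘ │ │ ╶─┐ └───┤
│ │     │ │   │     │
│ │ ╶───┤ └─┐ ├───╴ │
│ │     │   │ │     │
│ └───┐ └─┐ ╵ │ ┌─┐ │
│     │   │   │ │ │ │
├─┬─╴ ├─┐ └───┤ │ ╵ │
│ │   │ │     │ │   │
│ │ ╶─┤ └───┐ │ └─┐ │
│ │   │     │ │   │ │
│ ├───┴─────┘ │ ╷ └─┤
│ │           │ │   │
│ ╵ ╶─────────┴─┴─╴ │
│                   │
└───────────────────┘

Using BFS/flood-fill to find all reachable cells from A:
Maze size: 10 × 10 = 100 total cells
18 cell(s) are walled off and cannot be reached from A.
Reachable cells: 82

Reachable region (· marks reachable cells):

┌─────────┬─────────┐
│A · · · ·│· · · · ·│
│ ┌─┬─┬─╴ ├───────╴ │
│·│ │ │· ·│· · · · ·│
├─┤ ╵ │ ┌─┤ ╶───┬─╴ │
│ │   │·│·│· · ·│· ·│
│ ├───┘ │ │ ╶─┐ └───┤
│ │· · ·│·│· ·│· · ·│
│ │ ╶───┤ └─┐ ├───╴ │
│ │· · ·│· ·│·│· · ·│
│ └───┐ └─┐ ╵ │ ┌─┐ │
│     │· ·│· ·│·│·│·│
├─┬─╴ ├─┐ └───┤ │ ╵ │
│·│   │ │· · ·│·│· ·│
│ │ ╶─┤ └───┐ │ └─┐ │
│·│   │     │·│· ·│·│
│ ├───┴─────┘ │ ╷ └─┤
│·│· · · · · ·│·│· ·│
│ ╵ ╶─────────┴─┴─╴ │
│· · · · · · · · · ·│
└───────────────────┘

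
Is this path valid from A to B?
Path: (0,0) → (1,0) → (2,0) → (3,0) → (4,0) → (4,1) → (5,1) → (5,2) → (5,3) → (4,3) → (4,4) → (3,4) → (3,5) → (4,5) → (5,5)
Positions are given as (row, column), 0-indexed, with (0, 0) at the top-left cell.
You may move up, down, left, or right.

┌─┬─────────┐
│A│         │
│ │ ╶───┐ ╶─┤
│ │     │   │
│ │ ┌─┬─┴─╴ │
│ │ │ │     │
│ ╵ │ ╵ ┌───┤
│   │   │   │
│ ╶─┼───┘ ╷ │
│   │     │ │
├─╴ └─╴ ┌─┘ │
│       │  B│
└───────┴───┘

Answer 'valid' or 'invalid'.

Checking path validity:
Result: All consecutive moves are passable.

valid

Correct solution:

┌─┬─────────┐
│A│         │
│ │ ╶───┐ ╶─┤
│↓│     │   │
│ │ ┌─┬─┴─╴ │
│↓│ │ │     │
│ ╵ │ ╵ ┌───┤
│↓  │   │↱ ↓│
│ ╶─┼───┘ ╷ │
│↳ ↓│  ↱ ↑│↓│
├─╴ └─╴ ┌─┘ │
│  ↳ → ↑│  B│
└───────┴───┘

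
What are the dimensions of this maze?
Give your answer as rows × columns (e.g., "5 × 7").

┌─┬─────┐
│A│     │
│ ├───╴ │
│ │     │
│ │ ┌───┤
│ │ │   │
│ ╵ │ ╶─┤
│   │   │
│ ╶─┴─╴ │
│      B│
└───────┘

Counting the maze dimensions:
Rows (vertical): 5
Columns (horizontal): 4
Dimensions: 5 × 4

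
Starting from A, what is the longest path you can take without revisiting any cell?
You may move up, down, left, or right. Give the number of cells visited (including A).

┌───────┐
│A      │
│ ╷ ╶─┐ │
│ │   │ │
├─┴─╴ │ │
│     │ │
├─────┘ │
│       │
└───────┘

Finding longest simple path using DFS:
Start: (0, 0)
Longest path visits 10 cells
Path: A → right → right → right → down → down → down → left → left → left

Solution:

┌───────┐
│A → → ↓│
│ ╷ ╶─┐ │
│ │   │↓│
├─┴─╴ │ │
│     │↓│
├─────┘ │
│B ← ← ↲│
└───────┘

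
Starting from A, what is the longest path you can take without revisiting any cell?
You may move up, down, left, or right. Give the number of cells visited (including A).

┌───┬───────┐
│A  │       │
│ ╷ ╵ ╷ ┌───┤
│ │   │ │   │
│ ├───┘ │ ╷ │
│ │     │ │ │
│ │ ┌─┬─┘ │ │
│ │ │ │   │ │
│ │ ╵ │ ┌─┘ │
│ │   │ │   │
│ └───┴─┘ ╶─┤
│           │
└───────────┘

Finding longest simple path using DFS:
Start: (0, 0)
Longest path visits 20 cells
Path: A → down → down → down → down → down → right → right → right → right → up → right → up → up → up → left → down → down → left → down

Solution:

┌───┬───────┐
│A  │       │
│ ╷ ╵ ╷ ┌───┤
│↓│   │ │↓ ↰│
│ ├───┘ │ ╷ │
│↓│     │↓│↑│
│ │ ┌─┬─┘ │ │
│↓│ │ │↓ ↲│↑│
│ │ ╵ │ ┌─┘ │
│↓│   │B│↱ ↑│
│ └───┴─┘ ╶─┤
│↳ → → → ↑  │
└───────────┘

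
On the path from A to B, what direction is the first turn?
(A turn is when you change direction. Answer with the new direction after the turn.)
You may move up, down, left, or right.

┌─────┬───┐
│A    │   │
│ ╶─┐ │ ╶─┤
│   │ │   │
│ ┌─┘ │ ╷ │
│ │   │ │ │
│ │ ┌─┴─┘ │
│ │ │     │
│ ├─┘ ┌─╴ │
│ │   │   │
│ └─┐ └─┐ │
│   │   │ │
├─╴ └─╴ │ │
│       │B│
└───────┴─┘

Directions: down, down, down, down, down, right, down, right, right, up, left, up, up, right, right, down, down, down
First turn direction: right

Solution:

┌─────┬───┐
│A    │   │
│ ╶─┐ │ ╶─┤
│↓  │ │   │
│ ┌─┘ │ ╷ │
│↓│   │ │ │
│ │ ┌─┴─┘ │
│↓│ │↱ → ↓│
│ ├─┘ ┌─╴ │
│↓│  ↑│  ↓│
│ └─┐ └─┐ │
│↳ ↓│↑ ↰│↓│
├─╴ └─╴ │ │
│  ↳ → ↑│B│
└───────┴─┘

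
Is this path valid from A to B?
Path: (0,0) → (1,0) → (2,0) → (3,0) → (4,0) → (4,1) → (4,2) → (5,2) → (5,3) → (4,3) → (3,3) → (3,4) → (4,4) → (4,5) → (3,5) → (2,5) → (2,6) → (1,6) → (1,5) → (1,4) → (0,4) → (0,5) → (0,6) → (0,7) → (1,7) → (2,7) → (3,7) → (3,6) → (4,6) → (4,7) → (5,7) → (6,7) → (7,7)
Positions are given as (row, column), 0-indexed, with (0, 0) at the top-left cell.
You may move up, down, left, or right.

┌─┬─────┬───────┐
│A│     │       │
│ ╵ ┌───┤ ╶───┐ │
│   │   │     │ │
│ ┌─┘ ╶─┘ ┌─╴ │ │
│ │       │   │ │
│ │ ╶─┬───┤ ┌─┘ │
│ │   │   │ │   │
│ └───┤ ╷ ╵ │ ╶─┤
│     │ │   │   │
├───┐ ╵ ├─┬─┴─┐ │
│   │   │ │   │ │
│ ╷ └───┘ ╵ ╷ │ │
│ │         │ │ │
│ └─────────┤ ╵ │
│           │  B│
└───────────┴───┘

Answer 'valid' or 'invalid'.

Checking path validity:
Result: All consecutive moves are passable.

valid

Correct solution:

┌─┬─────┬───────┐
│A│     │↱ → → ↓│
│ ╵ ┌───┤ ╶───┐ │
│↓  │   │↑ ← ↰│↓│
│ ┌─┘ ╶─┘ ┌─╴ │ │
│↓│       │↱ ↑│↓│
│ │ ╶─┬───┤ ┌─┘ │
│↓│   │↱ ↓│↑│↓ ↲│
│ └───┤ ╷ ╵ │ ╶─┤
│↳ → ↓│↑│↳ ↑│↳ ↓│
├───┐ ╵ ├─┬─┴─┐ │
│   │↳ ↑│ │   │↓│
│ ╷ └───┘ ╵ ╷ │ │
│ │         │ │↓│
│ └─────────┤ ╵ │
│           │  B│
└───────────┴───┘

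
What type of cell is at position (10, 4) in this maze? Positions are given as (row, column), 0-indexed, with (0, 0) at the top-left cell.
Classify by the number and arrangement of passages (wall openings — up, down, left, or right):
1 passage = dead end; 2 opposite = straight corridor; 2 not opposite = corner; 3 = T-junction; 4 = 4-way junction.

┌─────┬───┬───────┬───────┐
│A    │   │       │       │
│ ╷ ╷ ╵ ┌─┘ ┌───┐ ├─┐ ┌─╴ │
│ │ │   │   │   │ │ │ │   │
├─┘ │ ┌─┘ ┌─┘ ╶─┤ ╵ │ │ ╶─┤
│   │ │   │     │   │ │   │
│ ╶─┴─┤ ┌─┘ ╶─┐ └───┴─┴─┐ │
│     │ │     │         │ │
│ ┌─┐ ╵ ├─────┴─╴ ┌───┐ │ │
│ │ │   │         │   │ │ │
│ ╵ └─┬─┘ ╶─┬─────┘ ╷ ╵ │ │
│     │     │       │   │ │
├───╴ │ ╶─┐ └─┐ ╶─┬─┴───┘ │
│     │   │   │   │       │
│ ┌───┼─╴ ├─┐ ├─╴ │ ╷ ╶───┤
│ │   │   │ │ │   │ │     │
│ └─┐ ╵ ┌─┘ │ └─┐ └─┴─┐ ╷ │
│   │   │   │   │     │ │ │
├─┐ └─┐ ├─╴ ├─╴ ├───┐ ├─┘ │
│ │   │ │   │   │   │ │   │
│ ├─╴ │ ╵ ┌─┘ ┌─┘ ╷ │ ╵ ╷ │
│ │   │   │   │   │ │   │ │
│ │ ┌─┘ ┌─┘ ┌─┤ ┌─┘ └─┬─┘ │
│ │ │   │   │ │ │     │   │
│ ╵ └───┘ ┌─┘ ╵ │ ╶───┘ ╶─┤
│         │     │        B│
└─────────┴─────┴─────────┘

Checking cell at (10, 4):
Number of passages: 2
Cell type: corner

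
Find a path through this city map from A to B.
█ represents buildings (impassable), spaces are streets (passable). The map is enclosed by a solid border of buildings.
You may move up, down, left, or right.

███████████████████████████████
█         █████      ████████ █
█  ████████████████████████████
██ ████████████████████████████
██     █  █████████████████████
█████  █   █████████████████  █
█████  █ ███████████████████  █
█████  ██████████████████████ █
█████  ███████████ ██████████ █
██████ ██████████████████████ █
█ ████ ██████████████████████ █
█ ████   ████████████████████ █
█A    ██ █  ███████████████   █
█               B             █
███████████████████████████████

Finding the shortest path from A to B:
Movement: cardinal only
Path length: 16 steps
Directions: down → right → right → right → right → right → right → right → right → right → right → right → right → right → right → right

Solution:

███████████████████████████████
█         █████      ████████ █
█  ████████████████████████████
██ ████████████████████████████
██     █  █████████████████████
█████  █   █████████████████  █
█████  █ ███████████████████  █
█████  ██████████████████████ █
█████  ███████████ ██████████ █
██████ ██████████████████████ █
█ ████ ██████████████████████ █
█ ████   ████████████████████ █
█A    ██ █  ███████████████   █
█↳→→→→→→→→→→→→→→B             █
███████████████████████████████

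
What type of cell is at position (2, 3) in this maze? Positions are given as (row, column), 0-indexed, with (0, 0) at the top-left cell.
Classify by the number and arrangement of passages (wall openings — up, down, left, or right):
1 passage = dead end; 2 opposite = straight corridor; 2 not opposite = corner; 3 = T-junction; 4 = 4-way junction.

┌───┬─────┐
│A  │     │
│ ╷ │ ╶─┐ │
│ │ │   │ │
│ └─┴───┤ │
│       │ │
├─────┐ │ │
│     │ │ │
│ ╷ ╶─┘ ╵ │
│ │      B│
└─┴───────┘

Checking cell at (2, 3):
Number of passages: 2
Cell type: corner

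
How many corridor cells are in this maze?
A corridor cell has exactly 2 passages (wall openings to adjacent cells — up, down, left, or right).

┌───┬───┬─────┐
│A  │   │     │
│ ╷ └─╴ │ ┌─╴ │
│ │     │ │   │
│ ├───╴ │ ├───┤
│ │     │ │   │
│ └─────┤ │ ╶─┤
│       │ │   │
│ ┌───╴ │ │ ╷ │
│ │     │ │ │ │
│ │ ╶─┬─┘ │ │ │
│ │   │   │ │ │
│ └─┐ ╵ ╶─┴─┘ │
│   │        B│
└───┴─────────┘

Counting cells with exactly 2 passages:
Total corridor cells: 39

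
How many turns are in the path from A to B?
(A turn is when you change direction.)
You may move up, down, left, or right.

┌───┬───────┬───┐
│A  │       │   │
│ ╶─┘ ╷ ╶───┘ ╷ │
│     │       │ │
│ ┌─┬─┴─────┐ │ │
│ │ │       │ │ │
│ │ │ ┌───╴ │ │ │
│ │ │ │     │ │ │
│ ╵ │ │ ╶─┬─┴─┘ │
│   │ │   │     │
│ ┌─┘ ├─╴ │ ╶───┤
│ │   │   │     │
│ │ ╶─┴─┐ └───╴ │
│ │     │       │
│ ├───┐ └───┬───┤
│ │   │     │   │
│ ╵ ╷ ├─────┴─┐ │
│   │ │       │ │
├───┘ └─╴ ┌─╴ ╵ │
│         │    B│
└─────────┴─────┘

Directions: down, down, down, down, down, down, down, down, right, up, right, down, down, right, right, up, right, right, down, right
Number of turns: 9

Solution:

┌───┬───────┬───┐
│A  │       │   │
│ ╶─┘ ╷ ╶───┘ ╷ │
│↓    │       │ │
│ ┌─┬─┴─────┐ │ │
│↓│ │       │ │ │
│ │ │ ┌───╴ │ │ │
│↓│ │ │     │ │ │
│ ╵ │ │ ╶─┬─┴─┘ │
│↓  │ │   │     │
│ ┌─┘ ├─╴ │ ╶───┤
│↓│   │   │     │
│ │ ╶─┴─┐ └───╴ │
│↓│     │       │
│ ├───┐ └───┬───┤
│↓│↱ ↓│     │   │
│ ╵ ╷ ├─────┴─┐ │
│↳ ↑│↓│  ↱ → ↓│ │
├───┘ └─╴ ┌─╴ ╵ │
│    ↳ → ↑│  ↳ B│
└─────────┴─────┘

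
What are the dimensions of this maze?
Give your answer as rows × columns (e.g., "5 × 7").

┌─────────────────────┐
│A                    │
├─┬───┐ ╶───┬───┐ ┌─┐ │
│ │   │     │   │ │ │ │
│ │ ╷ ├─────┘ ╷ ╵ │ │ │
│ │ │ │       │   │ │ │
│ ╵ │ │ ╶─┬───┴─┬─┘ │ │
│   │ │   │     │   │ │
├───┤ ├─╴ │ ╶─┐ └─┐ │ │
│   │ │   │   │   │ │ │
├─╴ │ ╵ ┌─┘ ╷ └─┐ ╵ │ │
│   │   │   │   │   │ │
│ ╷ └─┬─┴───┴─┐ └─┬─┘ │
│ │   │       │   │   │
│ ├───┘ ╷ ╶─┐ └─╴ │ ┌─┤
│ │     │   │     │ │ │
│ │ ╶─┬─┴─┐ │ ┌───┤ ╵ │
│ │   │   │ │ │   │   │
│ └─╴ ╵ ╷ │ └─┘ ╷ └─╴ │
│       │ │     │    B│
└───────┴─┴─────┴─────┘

Counting the maze dimensions:
Rows (vertical): 10
Columns (horizontal): 11
Dimensions: 10 × 11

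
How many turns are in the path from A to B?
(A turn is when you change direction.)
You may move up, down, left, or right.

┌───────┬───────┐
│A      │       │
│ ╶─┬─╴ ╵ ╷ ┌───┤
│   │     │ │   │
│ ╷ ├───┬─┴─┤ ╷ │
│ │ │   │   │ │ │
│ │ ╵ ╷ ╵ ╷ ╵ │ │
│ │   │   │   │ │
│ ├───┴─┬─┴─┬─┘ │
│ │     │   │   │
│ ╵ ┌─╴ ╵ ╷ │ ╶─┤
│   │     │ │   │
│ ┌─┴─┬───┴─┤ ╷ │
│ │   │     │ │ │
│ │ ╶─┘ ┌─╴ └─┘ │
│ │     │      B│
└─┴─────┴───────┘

Directions: down, right, down, down, right, up, right, down, right, up, right, down, right, up, up, right, down, down, down, left, down, right, down, down
Number of turns: 18

Solution:

┌───────┬───────┐
│A      │       │
│ ╶─┬─╴ ╵ ╷ ┌───┤
│↳ ↓│     │ │↱ ↓│
│ ╷ ├───┬─┴─┤ ╷ │
│ │↓│↱ ↓│↱ ↓│↑│↓│
│ │ ╵ ╷ ╵ ╷ ╵ │ │
│ │↳ ↑│↳ ↑│↳ ↑│↓│
│ ├───┴─┬─┴─┬─┘ │
│ │     │   │↓ ↲│
│ ╵ ┌─╴ ╵ ╷ │ ╶─┤
│   │     │ │↳ ↓│
│ ┌─┴─┬───┴─┤ ╷ │
│ │   │     │ │↓│
│ │ ╶─┘ ┌─╴ └─┘ │
│ │     │      B│
└─┴─────┴───────┘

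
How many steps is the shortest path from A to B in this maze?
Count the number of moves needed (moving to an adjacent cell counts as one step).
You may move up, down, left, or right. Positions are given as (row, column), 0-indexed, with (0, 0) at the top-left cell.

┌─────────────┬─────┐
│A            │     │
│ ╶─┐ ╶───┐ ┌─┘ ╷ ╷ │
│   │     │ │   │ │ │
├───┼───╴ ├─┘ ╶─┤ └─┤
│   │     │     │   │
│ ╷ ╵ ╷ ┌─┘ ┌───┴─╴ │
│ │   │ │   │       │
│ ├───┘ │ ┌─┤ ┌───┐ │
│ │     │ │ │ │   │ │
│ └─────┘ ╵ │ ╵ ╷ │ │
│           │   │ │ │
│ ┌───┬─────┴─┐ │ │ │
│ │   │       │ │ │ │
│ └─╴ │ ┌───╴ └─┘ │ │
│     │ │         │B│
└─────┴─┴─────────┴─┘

Using BFS to find shortest path:
Start: (0, 0), End: (7, 9)
Path found:
(0,0) → (0,1) → (0,2) → (1,2) → (1,3) → (1,4) → (2,4) → (2,3) → (2,2) → (3,2) → (3,1) → (2,1) → (2,0) → (3,0) → (4,0) → (5,0) → (5,1) → (5,2) → (5,3) → (5,4) → (4,4) → (3,4) → (3,5) → (2,5) → (2,6) → (1,6) → (1,7) → (0,7) → (0,8) → (1,8) → (2,8) → (2,9) → (3,9) → (4,9) → (5,9) → (6,9) → (7,9)
Number of steps: 36

Solution:

┌─────────────┬─────┐
│A → ↓        │↱ ↓  │
│ ╶─┐ ╶───┐ ┌─┘ ╷ ╷ │
│   │↳ → ↓│ │↱ ↑│↓│ │
├───┼───╴ ├─┘ ╶─┤ └─┤
│↓ ↰│↓ ← ↲│↱ ↑  │↳ ↓│
│ ╷ ╵ ╷ ┌─┘ ┌───┴─╴ │
│↓│↑ ↲│ │↱ ↑│      ↓│
│ ├───┘ │ ┌─┤ ┌───┐ │
│↓│     │↑│ │ │   │↓│
│ └─────┘ ╵ │ ╵ ╷ │ │
│↳ → → → ↑  │   │ │↓│
│ ┌───┬─────┴─┐ │ │ │
│ │   │       │ │ │↓│
│ └─╴ │ ┌───╴ └─┘ │ │
│     │ │         │B│
└─────┴─┴─────────┴─┘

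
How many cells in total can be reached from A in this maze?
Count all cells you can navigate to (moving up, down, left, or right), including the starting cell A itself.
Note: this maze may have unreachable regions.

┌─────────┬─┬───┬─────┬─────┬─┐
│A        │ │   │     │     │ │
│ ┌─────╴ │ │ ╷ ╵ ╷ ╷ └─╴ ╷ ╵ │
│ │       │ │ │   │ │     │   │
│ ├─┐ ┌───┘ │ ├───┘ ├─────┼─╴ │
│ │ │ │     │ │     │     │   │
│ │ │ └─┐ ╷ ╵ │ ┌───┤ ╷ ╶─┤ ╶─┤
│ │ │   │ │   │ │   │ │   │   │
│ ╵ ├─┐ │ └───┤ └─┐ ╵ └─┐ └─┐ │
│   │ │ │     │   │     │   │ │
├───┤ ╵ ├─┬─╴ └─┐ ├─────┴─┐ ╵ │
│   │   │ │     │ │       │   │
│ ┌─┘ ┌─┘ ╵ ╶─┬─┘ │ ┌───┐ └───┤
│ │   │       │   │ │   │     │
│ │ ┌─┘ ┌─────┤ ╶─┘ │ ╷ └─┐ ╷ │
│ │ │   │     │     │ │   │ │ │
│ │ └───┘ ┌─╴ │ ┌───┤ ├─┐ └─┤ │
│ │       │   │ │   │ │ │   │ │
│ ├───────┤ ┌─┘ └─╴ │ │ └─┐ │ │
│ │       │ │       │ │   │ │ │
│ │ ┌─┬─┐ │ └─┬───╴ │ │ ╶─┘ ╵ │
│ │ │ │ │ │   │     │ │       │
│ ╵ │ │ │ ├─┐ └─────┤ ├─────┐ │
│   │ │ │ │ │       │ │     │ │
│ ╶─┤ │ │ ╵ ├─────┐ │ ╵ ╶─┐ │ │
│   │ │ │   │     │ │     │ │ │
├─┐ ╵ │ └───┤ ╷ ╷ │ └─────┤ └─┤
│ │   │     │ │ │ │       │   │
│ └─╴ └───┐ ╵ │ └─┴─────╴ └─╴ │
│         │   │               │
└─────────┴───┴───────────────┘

Using BFS/flood-fill to find all reachable cells from A:
Maze size: 15 × 15 = 225 total cells
32 cell(s) are walled off and cannot be reached from A.
Reachable cells: 193

Reachable region (· marks reachable cells):

┌─────────┬─┬───┬─────┬─────┬─┐
│A · · · ·│·│· ·│· · ·│· · ·│·│
│ ┌─────╴ │ │ ╷ ╵ ╷ ╷ └─╴ ╷ ╵ │
│·│· · · ·│·│·│· ·│·│· · ·│· ·│
│ ├─┐ ┌───┘ │ ├───┘ ├─────┼─╴ │
│·│·│·│· · ·│·│· · ·│· · ·│· ·│
│ │ │ └─┐ ╷ ╵ │ ┌───┤ ╷ ╶─┤ ╶─┤
│·│·│· ·│·│· ·│·│· ·│·│· ·│· ·│
│ ╵ ├─┐ │ └───┤ └─┐ ╵ └─┐ └─┐ │
│· ·│·│·│· · ·│· ·│· · ·│· ·│·│
├───┤ ╵ ├─┬─╴ └─┐ ├─────┴─┐ ╵ │
│   │· ·│·│· · ·│·│· · · ·│· ·│
│ ┌─┘ ┌─┘ ╵ ╶─┬─┘ │ ┌───┐ └───┤
│ │· ·│· · · ·│· ·│·│· ·│· · ·│
│ │ ┌─┘ ┌─────┤ ╶─┘ │ ╷ └─┐ ╷ │
│ │·│· ·│· · ·│· · ·│·│· ·│·│·│
│ │ └───┘ ┌─╴ │ ┌───┤ ├─┐ └─┤ │
│ │· · · ·│· ·│·│· ·│·│·│· ·│·│
│ ├───────┤ ┌─┘ └─╴ │ │ └─┐ │ │
│ │       │·│· · · ·│·│· ·│·│·│
│ │ ┌─┬─┐ │ └─┬───╴ │ │ ╶─┘ ╵ │
│ │ │ │·│ │· ·│· · ·│·│· · · ·│
│ ╵ │ │ │ ├─┐ └─────┤ ├─────┐ │
│   │ │·│ │ │· · · ·│·│· · ·│·│
│ ╶─┤ │ │ ╵ ├─────┐ │ ╵ ╶─┐ │ │
│   │ │·│   │· · ·│·│· · ·│·│·│
├─┐ ╵ │ └───┤ ╷ ╷ │ └─────┤ └─┤
│ │   │· · ·│·│·│·│· · · ·│· ·│
│ └─╴ └───┐ ╵ │ └─┴─────╴ └─╴ │
│         │· ·│· · · · · · · ·│
└─────────┴───┴───────────────┘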